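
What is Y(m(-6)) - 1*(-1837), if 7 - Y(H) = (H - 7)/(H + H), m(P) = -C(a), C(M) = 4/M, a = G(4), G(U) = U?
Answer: 1840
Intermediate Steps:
a = 4
m(P) = -1 (m(P) = -4/4 = -1*1 = -1)
Y(H) = 7 - (-7 + H)/(2*H) (Y(H) = 7 - (H - 7)/(H + H) = 7 - (-7 + H)/(2*H))
Y(m(-6)) - 1*(-1837) = (½)*(7 + 13*(-1))/(-1) - 1*(-1837) = (½)*(-1)*(7 - 13) + 1837 = (½)*(-1)*(-6) + 1837 = 3 + 1837 = 1840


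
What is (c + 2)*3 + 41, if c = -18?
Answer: -7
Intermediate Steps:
(c + 2)*3 + 41 = (-18 + 2)*3 + 41 = -16*3 + 41 = -48 + 41 = -7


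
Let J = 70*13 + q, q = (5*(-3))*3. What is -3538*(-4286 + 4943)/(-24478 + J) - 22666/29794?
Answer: 11453321291/117254287 ≈ 97.679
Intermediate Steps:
q = -45 (q = -15*3 = -45)
J = 865 (J = 70*13 - 45 = 910 - 45 = 865)
-3538*(-4286 + 4943)/(-24478 + J) - 22666/29794 = -3538*(-4286 + 4943)/(-24478 + 865) - 22666/29794 = -3538/((-23613/657)) - 22666*1/29794 = -3538/((-23613*1/657)) - 11333/14897 = -3538/(-7871/219) - 11333/14897 = -3538*(-219/7871) - 11333/14897 = 774822/7871 - 11333/14897 = 11453321291/117254287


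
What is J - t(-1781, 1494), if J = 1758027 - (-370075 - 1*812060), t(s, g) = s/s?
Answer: 2940161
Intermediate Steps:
t(s, g) = 1
J = 2940162 (J = 1758027 - (-370075 - 812060) = 1758027 - 1*(-1182135) = 1758027 + 1182135 = 2940162)
J - t(-1781, 1494) = 2940162 - 1*1 = 2940162 - 1 = 2940161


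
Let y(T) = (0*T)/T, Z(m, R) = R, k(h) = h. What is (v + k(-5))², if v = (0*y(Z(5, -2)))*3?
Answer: 25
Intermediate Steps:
y(T) = 0 (y(T) = 0/T = 0)
v = 0 (v = (0*0)*3 = 0*3 = 0)
(v + k(-5))² = (0 - 5)² = (-5)² = 25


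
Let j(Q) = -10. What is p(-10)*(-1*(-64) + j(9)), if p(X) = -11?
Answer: -594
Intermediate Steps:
p(-10)*(-1*(-64) + j(9)) = -11*(-1*(-64) - 10) = -11*(64 - 10) = -11*54 = -594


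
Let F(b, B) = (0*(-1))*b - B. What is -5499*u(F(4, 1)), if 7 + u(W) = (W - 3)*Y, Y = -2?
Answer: -5499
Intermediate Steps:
F(b, B) = -B (F(b, B) = 0*b - B = 0 - B = -B)
u(W) = -1 - 2*W (u(W) = -7 + (W - 3)*(-2) = -7 + (-3 + W)*(-2) = -7 + (6 - 2*W) = -1 - 2*W)
-5499*u(F(4, 1)) = -5499*(-1 - (-2)) = -5499*(-1 - 2*(-1)) = -5499*(-1 + 2) = -5499*1 = -5499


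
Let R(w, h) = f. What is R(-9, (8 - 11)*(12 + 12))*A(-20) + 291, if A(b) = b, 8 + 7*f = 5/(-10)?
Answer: 2207/7 ≈ 315.29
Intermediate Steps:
f = -17/14 (f = -8/7 + (5/(-10))/7 = -8/7 + (5*(-⅒))/7 = -8/7 + (⅐)*(-½) = -8/7 - 1/14 = -17/14 ≈ -1.2143)
R(w, h) = -17/14
R(-9, (8 - 11)*(12 + 12))*A(-20) + 291 = -17/14*(-20) + 291 = 170/7 + 291 = 2207/7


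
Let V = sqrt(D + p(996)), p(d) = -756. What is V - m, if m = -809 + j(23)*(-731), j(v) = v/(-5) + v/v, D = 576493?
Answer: -9113/5 + sqrt(575737) ≈ -1063.8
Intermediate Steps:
j(v) = 1 - v/5 (j(v) = v*(-1/5) + 1 = -v/5 + 1 = 1 - v/5)
m = 9113/5 (m = -809 + (1 - 1/5*23)*(-731) = -809 + (1 - 23/5)*(-731) = -809 - 18/5*(-731) = -809 + 13158/5 = 9113/5 ≈ 1822.6)
V = sqrt(575737) (V = sqrt(576493 - 756) = sqrt(575737) ≈ 758.77)
V - m = sqrt(575737) - 1*9113/5 = sqrt(575737) - 9113/5 = -9113/5 + sqrt(575737)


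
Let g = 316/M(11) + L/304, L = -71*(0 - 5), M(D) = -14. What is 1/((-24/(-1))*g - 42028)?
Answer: -266/11316089 ≈ -2.3506e-5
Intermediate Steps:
L = 355 (L = -71*(-5) = 355)
g = -45547/2128 (g = 316/(-14) + 355/304 = 316*(-1/14) + 355*(1/304) = -158/7 + 355/304 = -45547/2128 ≈ -21.404)
1/((-24/(-1))*g - 42028) = 1/(-24/(-1)*(-45547/2128) - 42028) = 1/(-24*(-1)*(-45547/2128) - 42028) = 1/(24*(-45547/2128) - 42028) = 1/(-136641/266 - 42028) = 1/(-11316089/266) = -266/11316089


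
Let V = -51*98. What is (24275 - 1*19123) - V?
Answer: 10150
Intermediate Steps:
V = -4998
(24275 - 1*19123) - V = (24275 - 1*19123) - 1*(-4998) = (24275 - 19123) + 4998 = 5152 + 4998 = 10150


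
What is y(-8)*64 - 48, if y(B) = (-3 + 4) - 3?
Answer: -176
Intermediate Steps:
y(B) = -2 (y(B) = 1 - 3 = -2)
y(-8)*64 - 48 = -2*64 - 48 = -128 - 48 = -176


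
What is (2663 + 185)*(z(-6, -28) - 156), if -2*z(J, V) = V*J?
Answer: -683520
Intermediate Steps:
z(J, V) = -J*V/2 (z(J, V) = -V*J/2 = -J*V/2)
(2663 + 185)*(z(-6, -28) - 156) = (2663 + 185)*(-1/2*(-6)*(-28) - 156) = 2848*(-84 - 156) = 2848*(-240) = -683520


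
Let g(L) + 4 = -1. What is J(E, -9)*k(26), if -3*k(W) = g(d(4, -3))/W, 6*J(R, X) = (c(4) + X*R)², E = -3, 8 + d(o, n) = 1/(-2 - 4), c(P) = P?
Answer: 4805/468 ≈ 10.267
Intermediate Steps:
d(o, n) = -49/6 (d(o, n) = -8 + 1/(-2 - 4) = -8 + 1/(-6) = -8 - ⅙ = -49/6)
g(L) = -5 (g(L) = -4 - 1 = -5)
J(R, X) = (4 + R*X)²/6 (J(R, X) = (4 + X*R)²/6 = (4 + R*X)²/6)
k(W) = 5/(3*W) (k(W) = -(-5)/(3*W) = 5/(3*W))
J(E, -9)*k(26) = ((4 - 3*(-9))²/6)*((5/3)/26) = ((4 + 27)²/6)*((5/3)*(1/26)) = ((⅙)*31²)*(5/78) = ((⅙)*961)*(5/78) = (961/6)*(5/78) = 4805/468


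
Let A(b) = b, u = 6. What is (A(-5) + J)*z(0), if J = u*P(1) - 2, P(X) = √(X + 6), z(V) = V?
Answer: 0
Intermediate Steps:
P(X) = √(6 + X)
J = -2 + 6*√7 (J = 6*√(6 + 1) - 2 = 6*√7 - 2 = -2 + 6*√7 ≈ 13.875)
(A(-5) + J)*z(0) = (-5 + (-2 + 6*√7))*0 = (-7 + 6*√7)*0 = 0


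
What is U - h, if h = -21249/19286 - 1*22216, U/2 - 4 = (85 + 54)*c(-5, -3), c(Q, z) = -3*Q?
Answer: 509055933/19286 ≈ 26395.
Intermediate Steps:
U = 4178 (U = 8 + 2*((85 + 54)*(-3*(-5))) = 8 + 2*(139*15) = 8 + 2*2085 = 8 + 4170 = 4178)
h = -428479025/19286 (h = -21249*1/19286 - 22216 = -21249/19286 - 22216 = -428479025/19286 ≈ -22217.)
U - h = 4178 - 1*(-428479025/19286) = 4178 + 428479025/19286 = 509055933/19286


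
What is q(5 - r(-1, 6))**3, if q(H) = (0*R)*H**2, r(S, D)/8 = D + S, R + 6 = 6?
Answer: 0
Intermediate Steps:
R = 0 (R = -6 + 6 = 0)
r(S, D) = 8*D + 8*S (r(S, D) = 8*(D + S) = 8*D + 8*S)
q(H) = 0 (q(H) = (0*0)*H**2 = 0*H**2 = 0)
q(5 - r(-1, 6))**3 = 0**3 = 0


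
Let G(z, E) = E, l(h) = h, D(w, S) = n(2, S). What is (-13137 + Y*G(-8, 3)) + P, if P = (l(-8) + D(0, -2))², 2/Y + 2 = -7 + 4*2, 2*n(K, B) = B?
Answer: -13062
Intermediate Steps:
n(K, B) = B/2
D(w, S) = S/2
Y = -2 (Y = 2/(-2 + (-7 + 4*2)) = 2/(-2 + (-7 + 8)) = 2/(-2 + 1) = 2/(-1) = 2*(-1) = -2)
P = 81 (P = (-8 + (½)*(-2))² = (-8 - 1)² = (-9)² = 81)
(-13137 + Y*G(-8, 3)) + P = (-13137 - 2*3) + 81 = (-13137 - 6) + 81 = -13143 + 81 = -13062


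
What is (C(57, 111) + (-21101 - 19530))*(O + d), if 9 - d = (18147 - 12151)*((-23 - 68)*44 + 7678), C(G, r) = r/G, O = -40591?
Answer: 17036892637472/19 ≈ 8.9668e+11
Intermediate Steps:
d = -22029295 (d = 9 - (18147 - 12151)*((-23 - 68)*44 + 7678) = 9 - 5996*(-91*44 + 7678) = 9 - 5996*(-4004 + 7678) = 9 - 5996*3674 = 9 - 1*22029304 = 9 - 22029304 = -22029295)
(C(57, 111) + (-21101 - 19530))*(O + d) = (111/57 + (-21101 - 19530))*(-40591 - 22029295) = (111*(1/57) - 40631)*(-22069886) = (37/19 - 40631)*(-22069886) = -771952/19*(-22069886) = 17036892637472/19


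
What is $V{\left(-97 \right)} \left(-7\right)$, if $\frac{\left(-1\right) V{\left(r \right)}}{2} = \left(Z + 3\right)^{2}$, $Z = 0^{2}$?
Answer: $126$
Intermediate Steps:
$Z = 0$
$V{\left(r \right)} = -18$ ($V{\left(r \right)} = - 2 \left(0 + 3\right)^{2} = - 2 \cdot 3^{2} = \left(-2\right) 9 = -18$)
$V{\left(-97 \right)} \left(-7\right) = \left(-18\right) \left(-7\right) = 126$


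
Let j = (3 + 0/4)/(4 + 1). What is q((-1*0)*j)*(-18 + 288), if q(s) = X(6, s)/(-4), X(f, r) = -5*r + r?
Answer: 0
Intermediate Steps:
j = ⅗ (j = (3 + 0*(¼))/5 = (3 + 0)*(⅕) = 3*(⅕) = ⅗ ≈ 0.60000)
X(f, r) = -4*r
q(s) = s (q(s) = -4*s/(-4) = -4*s*(-¼) = s)
q((-1*0)*j)*(-18 + 288) = (-1*0*(⅗))*(-18 + 288) = (0*(⅗))*270 = 0*270 = 0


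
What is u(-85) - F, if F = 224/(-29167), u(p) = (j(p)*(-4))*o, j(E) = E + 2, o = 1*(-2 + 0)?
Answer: -19366664/29167 ≈ -663.99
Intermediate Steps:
o = -2 (o = 1*(-2) = -2)
j(E) = 2 + E
u(p) = 16 + 8*p (u(p) = ((2 + p)*(-4))*(-2) = (-8 - 4*p)*(-2) = 16 + 8*p)
F = -224/29167 (F = 224*(-1/29167) = -224/29167 ≈ -0.0076799)
u(-85) - F = (16 + 8*(-85)) - 1*(-224/29167) = (16 - 680) + 224/29167 = -664 + 224/29167 = -19366664/29167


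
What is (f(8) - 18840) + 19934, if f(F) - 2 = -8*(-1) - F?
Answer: 1096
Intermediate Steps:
f(F) = 10 - F (f(F) = 2 + (-8*(-1) - F) = 2 + (8 - F) = 10 - F)
(f(8) - 18840) + 19934 = ((10 - 1*8) - 18840) + 19934 = ((10 - 8) - 18840) + 19934 = (2 - 18840) + 19934 = -18838 + 19934 = 1096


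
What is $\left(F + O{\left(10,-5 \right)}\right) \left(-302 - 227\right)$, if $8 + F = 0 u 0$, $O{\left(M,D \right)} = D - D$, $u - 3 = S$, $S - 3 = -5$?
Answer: $4232$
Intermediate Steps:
$S = -2$ ($S = 3 - 5 = -2$)
$u = 1$ ($u = 3 - 2 = 1$)
$O{\left(M,D \right)} = 0$
$F = -8$ ($F = -8 + 0 \cdot 1 \cdot 0 = -8 + 0 \cdot 0 = -8 + 0 = -8$)
$\left(F + O{\left(10,-5 \right)}\right) \left(-302 - 227\right) = \left(-8 + 0\right) \left(-302 - 227\right) = \left(-8\right) \left(-529\right) = 4232$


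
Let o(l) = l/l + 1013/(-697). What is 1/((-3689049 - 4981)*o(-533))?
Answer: 697/1167313480 ≈ 5.9710e-7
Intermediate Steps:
o(l) = -316/697 (o(l) = 1 + 1013*(-1/697) = 1 - 1013/697 = -316/697)
1/((-3689049 - 4981)*o(-533)) = 1/((-3689049 - 4981)*(-316/697)) = -697/316/(-3694030) = -1/3694030*(-697/316) = 697/1167313480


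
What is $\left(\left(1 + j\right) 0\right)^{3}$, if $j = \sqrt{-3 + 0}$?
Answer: $0$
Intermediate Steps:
$j = i \sqrt{3}$ ($j = \sqrt{-3} = i \sqrt{3} \approx 1.732 i$)
$\left(\left(1 + j\right) 0\right)^{3} = \left(\left(1 + i \sqrt{3}\right) 0\right)^{3} = 0^{3} = 0$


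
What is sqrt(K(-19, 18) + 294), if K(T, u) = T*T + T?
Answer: 2*sqrt(159) ≈ 25.219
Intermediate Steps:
K(T, u) = T + T**2 (K(T, u) = T**2 + T = T + T**2)
sqrt(K(-19, 18) + 294) = sqrt(-19*(1 - 19) + 294) = sqrt(-19*(-18) + 294) = sqrt(342 + 294) = sqrt(636) = 2*sqrt(159)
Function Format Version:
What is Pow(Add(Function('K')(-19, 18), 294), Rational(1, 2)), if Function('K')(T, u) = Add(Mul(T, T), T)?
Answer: Mul(2, Pow(159, Rational(1, 2))) ≈ 25.219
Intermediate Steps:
Function('K')(T, u) = Add(T, Pow(T, 2)) (Function('K')(T, u) = Add(Pow(T, 2), T) = Add(T, Pow(T, 2)))
Pow(Add(Function('K')(-19, 18), 294), Rational(1, 2)) = Pow(Add(Mul(-19, Add(1, -19)), 294), Rational(1, 2)) = Pow(Add(Mul(-19, -18), 294), Rational(1, 2)) = Pow(Add(342, 294), Rational(1, 2)) = Pow(636, Rational(1, 2)) = Mul(2, Pow(159, Rational(1, 2)))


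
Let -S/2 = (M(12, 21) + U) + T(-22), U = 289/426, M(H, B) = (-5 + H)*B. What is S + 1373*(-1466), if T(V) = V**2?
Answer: -428999329/213 ≈ -2.0141e+6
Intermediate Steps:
M(H, B) = B*(-5 + H)
U = 289/426 (U = 289*(1/426) = 289/426 ≈ 0.67840)
S = -269095/213 (S = -2*((21*(-5 + 12) + 289/426) + (-22)**2) = -2*((21*7 + 289/426) + 484) = -2*((147 + 289/426) + 484) = -2*(62911/426 + 484) = -2*269095/426 = -269095/213 ≈ -1263.4)
S + 1373*(-1466) = -269095/213 + 1373*(-1466) = -269095/213 - 2012818 = -428999329/213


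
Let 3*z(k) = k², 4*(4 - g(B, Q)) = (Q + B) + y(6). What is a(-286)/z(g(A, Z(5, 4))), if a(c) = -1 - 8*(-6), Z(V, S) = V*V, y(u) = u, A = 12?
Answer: 752/243 ≈ 3.0947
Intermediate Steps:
Z(V, S) = V²
g(B, Q) = 5/2 - B/4 - Q/4 (g(B, Q) = 4 - ((Q + B) + 6)/4 = 4 - ((B + Q) + 6)/4 = 4 - (6 + B + Q)/4 = 4 + (-3/2 - B/4 - Q/4) = 5/2 - B/4 - Q/4)
a(c) = 47 (a(c) = -1 + 48 = 47)
z(k) = k²/3
a(-286)/z(g(A, Z(5, 4))) = 47/(((5/2 - ¼*12 - ¼*5²)²/3)) = 47/(((5/2 - 3 - ¼*25)²/3)) = 47/(((5/2 - 3 - 25/4)²/3)) = 47/(((-27/4)²/3)) = 47/(((⅓)*(729/16))) = 47/(243/16) = 47*(16/243) = 752/243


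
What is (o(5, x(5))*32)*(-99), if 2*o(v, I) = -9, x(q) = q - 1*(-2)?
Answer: 14256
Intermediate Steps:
x(q) = 2 + q (x(q) = q + 2 = 2 + q)
o(v, I) = -9/2 (o(v, I) = (½)*(-9) = -9/2)
(o(5, x(5))*32)*(-99) = -9/2*32*(-99) = -144*(-99) = 14256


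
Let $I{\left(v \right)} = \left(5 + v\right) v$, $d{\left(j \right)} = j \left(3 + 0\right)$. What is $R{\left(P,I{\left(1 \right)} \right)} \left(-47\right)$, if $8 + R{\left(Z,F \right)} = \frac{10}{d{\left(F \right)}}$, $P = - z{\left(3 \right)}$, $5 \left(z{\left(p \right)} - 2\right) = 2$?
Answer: $\frac{3149}{9} \approx 349.89$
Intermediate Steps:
$d{\left(j \right)} = 3 j$ ($d{\left(j \right)} = j 3 = 3 j$)
$z{\left(p \right)} = \frac{12}{5}$ ($z{\left(p \right)} = 2 + \frac{1}{5} \cdot 2 = 2 + \frac{2}{5} = \frac{12}{5}$)
$P = - \frac{12}{5}$ ($P = \left(-1\right) \frac{12}{5} = - \frac{12}{5} \approx -2.4$)
$I{\left(v \right)} = v \left(5 + v\right)$
$R{\left(Z,F \right)} = -8 + \frac{10}{3 F}$
$R{\left(P,I{\left(1 \right)} \right)} \left(-47\right) = \left(-8 + \frac{10}{3 \cdot 1 \left(5 + 1\right)}\right) \left(-47\right) = \left(-8 + \frac{10}{3 \cdot 1 \cdot 6}\right) \left(-47\right) = \left(-8 + \frac{10}{3 \cdot 6}\right) \left(-47\right) = \left(-8 + \frac{10}{3} \cdot \frac{1}{6}\right) \left(-47\right) = \left(-8 + \frac{5}{9}\right) \left(-47\right) = \left(- \frac{67}{9}\right) \left(-47\right) = \frac{3149}{9}$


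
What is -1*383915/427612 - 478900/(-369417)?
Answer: 62958659245/157967142204 ≈ 0.39856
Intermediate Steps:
-1*383915/427612 - 478900/(-369417) = -383915*1/427612 - 478900*(-1/369417) = -383915/427612 + 478900/369417 = 62958659245/157967142204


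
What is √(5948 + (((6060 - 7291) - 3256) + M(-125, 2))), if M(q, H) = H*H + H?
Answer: 3*√163 ≈ 38.301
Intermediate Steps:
M(q, H) = H + H² (M(q, H) = H² + H = H + H²)
√(5948 + (((6060 - 7291) - 3256) + M(-125, 2))) = √(5948 + (((6060 - 7291) - 3256) + 2*(1 + 2))) = √(5948 + ((-1231 - 3256) + 2*3)) = √(5948 + (-4487 + 6)) = √(5948 - 4481) = √1467 = 3*√163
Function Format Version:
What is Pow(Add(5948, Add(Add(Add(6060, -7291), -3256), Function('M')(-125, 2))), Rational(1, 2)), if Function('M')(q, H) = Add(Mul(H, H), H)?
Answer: Mul(3, Pow(163, Rational(1, 2))) ≈ 38.301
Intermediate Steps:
Function('M')(q, H) = Add(H, Pow(H, 2)) (Function('M')(q, H) = Add(Pow(H, 2), H) = Add(H, Pow(H, 2)))
Pow(Add(5948, Add(Add(Add(6060, -7291), -3256), Function('M')(-125, 2))), Rational(1, 2)) = Pow(Add(5948, Add(Add(Add(6060, -7291), -3256), Mul(2, Add(1, 2)))), Rational(1, 2)) = Pow(Add(5948, Add(Add(-1231, -3256), Mul(2, 3))), Rational(1, 2)) = Pow(Add(5948, Add(-4487, 6)), Rational(1, 2)) = Pow(Add(5948, -4481), Rational(1, 2)) = Pow(1467, Rational(1, 2)) = Mul(3, Pow(163, Rational(1, 2)))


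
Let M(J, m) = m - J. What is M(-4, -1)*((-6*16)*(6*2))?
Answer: -3456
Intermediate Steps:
M(-4, -1)*((-6*16)*(6*2)) = (-1 - 1*(-4))*((-6*16)*(6*2)) = (-1 + 4)*(-96*12) = 3*(-1152) = -3456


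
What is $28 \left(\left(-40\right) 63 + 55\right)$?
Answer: $-69020$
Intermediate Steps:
$28 \left(\left(-40\right) 63 + 55\right) = 28 \left(-2520 + 55\right) = 28 \left(-2465\right) = -69020$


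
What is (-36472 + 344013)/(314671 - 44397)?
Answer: 307541/270274 ≈ 1.1379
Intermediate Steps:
(-36472 + 344013)/(314671 - 44397) = 307541/270274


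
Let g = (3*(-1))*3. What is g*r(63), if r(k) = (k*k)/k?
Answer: -567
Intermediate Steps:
g = -9 (g = -3*3 = -9)
r(k) = k (r(k) = k²/k = k)
g*r(63) = -9*63 = -567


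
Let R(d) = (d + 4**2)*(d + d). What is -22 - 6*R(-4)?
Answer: 554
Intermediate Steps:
R(d) = 2*d*(16 + d) (R(d) = (d + 16)*(2*d) = (16 + d)*(2*d) = 2*d*(16 + d))
-22 - 6*R(-4) = -22 - 12*(-4)*(16 - 4) = -22 - 12*(-4)*12 = -22 - 6*(-96) = -22 + 576 = 554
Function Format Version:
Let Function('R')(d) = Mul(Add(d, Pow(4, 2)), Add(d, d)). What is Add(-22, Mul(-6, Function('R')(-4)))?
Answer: 554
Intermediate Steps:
Function('R')(d) = Mul(2, d, Add(16, d)) (Function('R')(d) = Mul(Add(d, 16), Mul(2, d)) = Mul(Add(16, d), Mul(2, d)) = Mul(2, d, Add(16, d)))
Add(-22, Mul(-6, Function('R')(-4))) = Add(-22, Mul(-6, Mul(2, -4, Add(16, -4)))) = Add(-22, Mul(-6, Mul(2, -4, 12))) = Add(-22, Mul(-6, -96)) = Add(-22, 576) = 554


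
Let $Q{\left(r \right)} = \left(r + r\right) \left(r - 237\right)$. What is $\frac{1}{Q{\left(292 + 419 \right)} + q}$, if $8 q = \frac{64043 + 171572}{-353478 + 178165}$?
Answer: $\frac{1402504}{945326730497} \approx 1.4836 \cdot 10^{-6}$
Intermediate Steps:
$q = - \frac{235615}{1402504}$ ($q = \frac{\left(64043 + 171572\right) \frac{1}{-353478 + 178165}}{8} = \frac{235615 \frac{1}{-175313}}{8} = \frac{235615 \left(- \frac{1}{175313}\right)}{8} = \frac{1}{8} \left(- \frac{235615}{175313}\right) = - \frac{235615}{1402504} \approx -0.168$)
$Q{\left(r \right)} = 2 r \left(-237 + r\right)$
$\frac{1}{Q{\left(292 + 419 \right)} + q} = \frac{1}{2 \left(292 + 419\right) \left(-237 + \left(292 + 419\right)\right) - \frac{235615}{1402504}} = \frac{1}{2 \cdot 711 \left(-237 + 711\right) - \frac{235615}{1402504}} = \frac{1}{2 \cdot 711 \cdot 474 - \frac{235615}{1402504}} = \frac{1}{674028 - \frac{235615}{1402504}} = \frac{1}{\frac{945326730497}{1402504}} = \frac{1402504}{945326730497}$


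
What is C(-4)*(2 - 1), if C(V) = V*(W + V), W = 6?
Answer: -8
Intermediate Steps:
C(V) = V*(6 + V)
C(-4)*(2 - 1) = (-4*(6 - 4))*(2 - 1) = -4*2*1 = -8*1 = -8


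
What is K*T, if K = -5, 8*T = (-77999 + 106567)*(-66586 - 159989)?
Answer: 4045496625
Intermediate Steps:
T = -809099325 (T = ((-77999 + 106567)*(-66586 - 159989))/8 = (28568*(-226575))/8 = (⅛)*(-6472794600) = -809099325)
K*T = -5*(-809099325) = 4045496625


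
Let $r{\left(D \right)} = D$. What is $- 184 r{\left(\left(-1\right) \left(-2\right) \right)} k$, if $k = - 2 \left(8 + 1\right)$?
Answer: $6624$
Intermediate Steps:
$k = -18$ ($k = \left(-2\right) 9 = -18$)
$- 184 r{\left(\left(-1\right) \left(-2\right) \right)} k = - 184 \left(\left(-1\right) \left(-2\right)\right) \left(-18\right) = \left(-184\right) 2 \left(-18\right) = \left(-368\right) \left(-18\right) = 6624$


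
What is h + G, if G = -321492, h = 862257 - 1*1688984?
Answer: -1148219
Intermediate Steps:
h = -826727 (h = 862257 - 1688984 = -826727)
h + G = -826727 - 321492 = -1148219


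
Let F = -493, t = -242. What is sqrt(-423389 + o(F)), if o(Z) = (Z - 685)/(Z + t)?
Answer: I*sqrt(4667846055)/105 ≈ 650.68*I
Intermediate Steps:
o(Z) = (-685 + Z)/(-242 + Z) (o(Z) = (Z - 685)/(Z - 242) = (-685 + Z)/(-242 + Z))
sqrt(-423389 + o(F)) = sqrt(-423389 + (-685 - 493)/(-242 - 493)) = sqrt(-423389 - 1178/(-735)) = sqrt(-423389 - 1/735*(-1178)) = sqrt(-423389 + 1178/735) = sqrt(-311189737/735) = I*sqrt(4667846055)/105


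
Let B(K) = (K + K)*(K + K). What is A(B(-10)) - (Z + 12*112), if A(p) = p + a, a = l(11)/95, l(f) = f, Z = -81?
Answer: -81974/95 ≈ -862.88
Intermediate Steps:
a = 11/95 ≈ 0.11579
B(K) = 4*K² (B(K) = (2*K)*(2*K) = 4*K²)
A(p) = 11/95 + p (A(p) = p + 11/95 = 11/95 + p)
A(B(-10)) - (Z + 12*112) = (11/95 + 4*(-10)²) - (-81 + 12*112) = (11/95 + 4*100) - (-81 + 1344) = (11/95 + 400) - 1*1263 = 38011/95 - 1263 = -81974/95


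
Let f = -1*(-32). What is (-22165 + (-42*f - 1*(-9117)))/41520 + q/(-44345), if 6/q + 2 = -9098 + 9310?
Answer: -558437623/1611053850 ≈ -0.34663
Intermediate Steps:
f = 32
q = 1/35 (q = 6/(-2 + (-9098 + 9310)) = 6/(-2 + 212) = 6/210 = 6*(1/210) = 1/35 ≈ 0.028571)
(-22165 + (-42*f - 1*(-9117)))/41520 + q/(-44345) = (-22165 + (-42*32 - 1*(-9117)))/41520 + (1/35)/(-44345) = (-22165 + (-1344 + 9117))*(1/41520) + (1/35)*(-1/44345) = (-22165 + 7773)*(1/41520) - 1/1552075 = -14392*1/41520 - 1/1552075 = -1799/5190 - 1/1552075 = -558437623/1611053850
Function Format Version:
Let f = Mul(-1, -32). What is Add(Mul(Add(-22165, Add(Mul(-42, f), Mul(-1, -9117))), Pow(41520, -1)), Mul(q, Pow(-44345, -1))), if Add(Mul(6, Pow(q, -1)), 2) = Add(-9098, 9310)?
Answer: Rational(-558437623, 1611053850) ≈ -0.34663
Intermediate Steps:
f = 32
q = Rational(1, 35) (q = Mul(6, Pow(Add(-2, Add(-9098, 9310)), -1)) = Mul(6, Pow(Add(-2, 212), -1)) = Mul(6, Pow(210, -1)) = Mul(6, Rational(1, 210)) = Rational(1, 35) ≈ 0.028571)
Add(Mul(Add(-22165, Add(Mul(-42, f), Mul(-1, -9117))), Pow(41520, -1)), Mul(q, Pow(-44345, -1))) = Add(Mul(Add(-22165, Add(Mul(-42, 32), Mul(-1, -9117))), Pow(41520, -1)), Mul(Rational(1, 35), Pow(-44345, -1))) = Add(Mul(Add(-22165, Add(-1344, 9117)), Rational(1, 41520)), Mul(Rational(1, 35), Rational(-1, 44345))) = Add(Mul(Add(-22165, 7773), Rational(1, 41520)), Rational(-1, 1552075)) = Add(Mul(-14392, Rational(1, 41520)), Rational(-1, 1552075)) = Add(Rational(-1799, 5190), Rational(-1, 1552075)) = Rational(-558437623, 1611053850)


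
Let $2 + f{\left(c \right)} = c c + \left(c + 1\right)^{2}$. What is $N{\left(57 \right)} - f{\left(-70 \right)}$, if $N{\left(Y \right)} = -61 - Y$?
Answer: $-9777$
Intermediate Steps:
$f{\left(c \right)} = -2 + c^{2} + \left(1 + c\right)^{2}$ ($f{\left(c \right)} = -2 + \left(c c + \left(c + 1\right)^{2}\right) = -2 + \left(c^{2} + \left(1 + c\right)^{2}\right) = -2 + c^{2} + \left(1 + c\right)^{2}$)
$N{\left(57 \right)} - f{\left(-70 \right)} = \left(-61 - 57\right) - \left(-2 + \left(-70\right)^{2} + \left(1 - 70\right)^{2}\right) = \left(-61 - 57\right) - \left(-2 + 4900 + \left(-69\right)^{2}\right) = -118 - \left(-2 + 4900 + 4761\right) = -118 - 9659 = -9777$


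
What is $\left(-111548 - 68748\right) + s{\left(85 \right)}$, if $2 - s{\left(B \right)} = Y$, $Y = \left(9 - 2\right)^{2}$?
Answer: $-180343$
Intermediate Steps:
$Y = 49$ ($Y = 7^{2} = 49$)
$s{\left(B \right)} = -47$ ($s{\left(B \right)} = 2 - 49 = -47$)
$\left(-111548 - 68748\right) + s{\left(85 \right)} = \left(-111548 - 68748\right) - 47 = -180296 - 47 = -180343$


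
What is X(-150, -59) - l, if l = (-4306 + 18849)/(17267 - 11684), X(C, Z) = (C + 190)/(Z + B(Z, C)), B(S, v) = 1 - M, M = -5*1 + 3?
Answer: -129716/39081 ≈ -3.3192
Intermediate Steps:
M = -2 (M = -5 + 3 = -2)
B(S, v) = 3 (B(S, v) = 1 - 1*(-2) = 1 + 2 = 3)
X(C, Z) = (190 + C)/(3 + Z) (X(C, Z) = (C + 190)/(Z + 3) = (190 + C)/(3 + Z))
l = 14543/5583 ≈ 2.6049
X(-150, -59) - l = (190 - 150)/(3 - 59) - 1*14543/5583 = 40/(-56) - 14543/5583 = -1/56*40 - 14543/5583 = -5/7 - 14543/5583 = -129716/39081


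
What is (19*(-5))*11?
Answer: -1045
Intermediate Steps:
(19*(-5))*11 = -95*11 = -1045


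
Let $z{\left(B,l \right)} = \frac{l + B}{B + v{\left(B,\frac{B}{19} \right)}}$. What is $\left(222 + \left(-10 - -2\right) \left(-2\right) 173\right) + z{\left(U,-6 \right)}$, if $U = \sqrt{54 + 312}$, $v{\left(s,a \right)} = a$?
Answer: $\frac{59819}{20} - \frac{19 \sqrt{366}}{1220} \approx 2990.7$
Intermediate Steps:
$U = \sqrt{366} \approx 19.131$
$z{\left(B,l \right)} = \frac{19 \left(B + l\right)}{20 B}$ ($z{\left(B,l \right)} = \frac{l + B}{B + \frac{B}{19}} = \frac{B + l}{B + B \frac{1}{19}} = \frac{B + l}{B + \frac{B}{19}} = \frac{B + l}{\frac{20}{19} B} = \left(B + l\right) \frac{19}{20 B} = \frac{19 \left(B + l\right)}{20 B}$)
$\left(222 + \left(-10 - -2\right) \left(-2\right) 173\right) + z{\left(U,-6 \right)} = \left(222 + \left(-10 - -2\right) \left(-2\right) 173\right) + \frac{19 \left(\sqrt{366} - 6\right)}{20 \sqrt{366}} = \left(222 + \left(-10 + 2\right) \left(-2\right) 173\right) + \frac{19 \frac{\sqrt{366}}{366} \left(-6 + \sqrt{366}\right)}{20} = \left(222 + \left(-8\right) \left(-2\right) 173\right) + \frac{19 \sqrt{366} \left(-6 + \sqrt{366}\right)}{7320} = \left(222 + 16 \cdot 173\right) + \frac{19 \sqrt{366} \left(-6 + \sqrt{366}\right)}{7320} = \left(222 + 2768\right) + \frac{19 \sqrt{366} \left(-6 + \sqrt{366}\right)}{7320} = 2990 + \frac{19 \sqrt{366} \left(-6 + \sqrt{366}\right)}{7320}$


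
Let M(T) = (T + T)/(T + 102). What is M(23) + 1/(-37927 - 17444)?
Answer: 2546941/6921375 ≈ 0.36798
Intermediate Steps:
M(T) = 2*T/(102 + T) (M(T) = (2*T)/(102 + T) = 2*T/(102 + T))
M(23) + 1/(-37927 - 17444) = 2*23/(102 + 23) + 1/(-37927 - 17444) = 2*23/125 + 1/(-55371) = 2*23*(1/125) - 1/55371 = 46/125 - 1/55371 = 2546941/6921375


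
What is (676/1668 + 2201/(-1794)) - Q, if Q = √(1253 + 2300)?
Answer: -204877/249366 - √3553 ≈ -60.429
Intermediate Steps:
Q = √3553 ≈ 59.607
(676/1668 + 2201/(-1794)) - Q = (676/1668 + 2201/(-1794)) - √3553 = (676*(1/1668) + 2201*(-1/1794)) - √3553 = (169/417 - 2201/1794) - √3553 = -204877/249366 - √3553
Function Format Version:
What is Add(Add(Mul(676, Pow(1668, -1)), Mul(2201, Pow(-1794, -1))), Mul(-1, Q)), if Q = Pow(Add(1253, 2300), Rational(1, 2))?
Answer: Add(Rational(-204877, 249366), Mul(-1, Pow(3553, Rational(1, 2)))) ≈ -60.429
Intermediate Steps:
Q = Pow(3553, Rational(1, 2)) ≈ 59.607
Add(Add(Mul(676, Pow(1668, -1)), Mul(2201, Pow(-1794, -1))), Mul(-1, Q)) = Add(Add(Mul(676, Pow(1668, -1)), Mul(2201, Pow(-1794, -1))), Mul(-1, Pow(3553, Rational(1, 2)))) = Add(Add(Mul(676, Rational(1, 1668)), Mul(2201, Rational(-1, 1794))), Mul(-1, Pow(3553, Rational(1, 2)))) = Add(Add(Rational(169, 417), Rational(-2201, 1794)), Mul(-1, Pow(3553, Rational(1, 2)))) = Add(Rational(-204877, 249366), Mul(-1, Pow(3553, Rational(1, 2))))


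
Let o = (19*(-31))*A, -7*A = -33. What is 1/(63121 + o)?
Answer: 7/422410 ≈ 1.6572e-5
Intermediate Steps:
A = 33/7 (A = -⅐*(-33) = 33/7 ≈ 4.7143)
o = -19437/7 (o = (19*(-31))*(33/7) = -589*33/7 = -19437/7 ≈ -2776.7)
1/(63121 + o) = 1/(63121 - 19437/7) = 1/(422410/7) = 7/422410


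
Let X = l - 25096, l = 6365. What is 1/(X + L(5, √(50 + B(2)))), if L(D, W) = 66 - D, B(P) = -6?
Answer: -1/18670 ≈ -5.3562e-5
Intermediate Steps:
X = -18731 (X = 6365 - 25096 = -18731)
1/(X + L(5, √(50 + B(2)))) = 1/(-18731 + (66 - 1*5)) = 1/(-18731 + (66 - 5)) = 1/(-18731 + 61) = 1/(-18670) = -1/18670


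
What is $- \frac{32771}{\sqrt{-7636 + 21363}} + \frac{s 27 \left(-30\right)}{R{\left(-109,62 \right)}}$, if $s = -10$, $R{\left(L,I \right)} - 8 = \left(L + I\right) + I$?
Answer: $\frac{8100}{23} - \frac{32771 \sqrt{13727}}{13727} \approx 72.468$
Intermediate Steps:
$R{\left(L,I \right)} = 8 + L + 2 I$ ($R{\left(L,I \right)} = 8 + \left(\left(L + I\right) + I\right) = 8 + \left(\left(I + L\right) + I\right) = 8 + \left(L + 2 I\right) = 8 + L + 2 I$)
$- \frac{32771}{\sqrt{-7636 + 21363}} + \frac{s 27 \left(-30\right)}{R{\left(-109,62 \right)}} = - \frac{32771}{\sqrt{-7636 + 21363}} + \frac{\left(-10\right) 27 \left(-30\right)}{8 - 109 + 2 \cdot 62} = - \frac{32771}{\sqrt{13727}} + \frac{\left(-270\right) \left(-30\right)}{8 - 109 + 124} = - 32771 \frac{\sqrt{13727}}{13727} + \frac{8100}{23} = - \frac{32771 \sqrt{13727}}{13727} + 8100 \cdot \frac{1}{23} = - \frac{32771 \sqrt{13727}}{13727} + \frac{8100}{23} = \frac{8100}{23} - \frac{32771 \sqrt{13727}}{13727}$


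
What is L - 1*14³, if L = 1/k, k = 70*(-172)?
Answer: -33037761/12040 ≈ -2744.0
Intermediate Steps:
k = -12040
L = -1/12040 (L = 1/(-12040) = -1/12040 ≈ -8.3057e-5)
L - 1*14³ = -1/12040 - 1*14³ = -1/12040 - 1*2744 = -1/12040 - 2744 = -33037761/12040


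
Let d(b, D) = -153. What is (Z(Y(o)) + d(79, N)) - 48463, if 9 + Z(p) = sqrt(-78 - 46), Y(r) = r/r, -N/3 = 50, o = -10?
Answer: -48625 + 2*I*sqrt(31) ≈ -48625.0 + 11.136*I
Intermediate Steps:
N = -150 (N = -3*50 = -150)
Y(r) = 1
Z(p) = -9 + 2*I*sqrt(31) (Z(p) = -9 + sqrt(-78 - 46) = -9 + sqrt(-124) = -9 + 2*I*sqrt(31))
(Z(Y(o)) + d(79, N)) - 48463 = ((-9 + 2*I*sqrt(31)) - 153) - 48463 = (-162 + 2*I*sqrt(31)) - 48463 = -48625 + 2*I*sqrt(31)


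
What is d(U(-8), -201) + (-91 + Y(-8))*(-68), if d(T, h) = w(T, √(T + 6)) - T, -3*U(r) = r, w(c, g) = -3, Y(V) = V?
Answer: 20179/3 ≈ 6726.3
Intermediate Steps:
U(r) = -r/3
d(T, h) = -3 - T
d(U(-8), -201) + (-91 + Y(-8))*(-68) = (-3 - (-1)*(-8)/3) + (-91 - 8)*(-68) = (-3 - 1*8/3) - 99*(-68) = (-3 - 8/3) + 6732 = -17/3 + 6732 = 20179/3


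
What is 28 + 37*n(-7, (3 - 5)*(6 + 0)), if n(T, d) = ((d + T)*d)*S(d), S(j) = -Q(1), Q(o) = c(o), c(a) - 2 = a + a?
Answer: -33716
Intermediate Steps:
c(a) = 2 + 2*a (c(a) = 2 + (a + a) = 2 + 2*a)
Q(o) = 2 + 2*o
S(j) = -4 (S(j) = -(2 + 2*1) = -(2 + 2) = -1*4 = -4)
n(T, d) = -4*d*(T + d) (n(T, d) = ((d + T)*d)*(-4) = ((T + d)*d)*(-4) = (d*(T + d))*(-4) = -4*d*(T + d))
28 + 37*n(-7, (3 - 5)*(6 + 0)) = 28 + 37*(-4*(3 - 5)*(6 + 0)*(-7 + (3 - 5)*(6 + 0))) = 28 + 37*(-4*(-2*6)*(-7 - 2*6)) = 28 + 37*(-4*(-12)*(-7 - 12)) = 28 + 37*(-4*(-12)*(-19)) = 28 + 37*(-912) = 28 - 33744 = -33716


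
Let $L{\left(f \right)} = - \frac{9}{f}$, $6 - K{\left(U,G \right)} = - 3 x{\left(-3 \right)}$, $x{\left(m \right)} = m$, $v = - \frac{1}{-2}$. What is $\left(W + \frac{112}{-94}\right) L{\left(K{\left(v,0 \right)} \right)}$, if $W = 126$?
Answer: $\frac{17598}{47} \approx 374.43$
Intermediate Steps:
$v = \frac{1}{2}$ ($v = \left(-1\right) \left(- \frac{1}{2}\right) = \frac{1}{2} \approx 0.5$)
$K{\left(U,G \right)} = -3$ ($K{\left(U,G \right)} = 6 - \left(-3\right) \left(-3\right) = 6 - 9 = -3$)
$\left(W + \frac{112}{-94}\right) L{\left(K{\left(v,0 \right)} \right)} = \left(126 + \frac{112}{-94}\right) \left(- \frac{9}{-3}\right) = \left(126 + 112 \left(- \frac{1}{94}\right)\right) \left(\left(-9\right) \left(- \frac{1}{3}\right)\right) = \left(126 - \frac{56}{47}\right) 3 = \frac{5866}{47} \cdot 3 = \frac{17598}{47}$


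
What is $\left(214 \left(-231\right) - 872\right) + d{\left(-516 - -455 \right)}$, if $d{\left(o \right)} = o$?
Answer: $-50367$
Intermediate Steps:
$\left(214 \left(-231\right) - 872\right) + d{\left(-516 - -455 \right)} = \left(214 \left(-231\right) - 872\right) - 61 = \left(-49434 - 872\right) + \left(-516 + 455\right) = -50306 - 61 = -50367$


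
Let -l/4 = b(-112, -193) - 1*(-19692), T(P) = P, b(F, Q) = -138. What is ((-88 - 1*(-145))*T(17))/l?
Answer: -323/26072 ≈ -0.012389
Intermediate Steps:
l = -78216 (l = -4*(-138 - 1*(-19692)) = -4*(-138 + 19692) = -4*19554 = -78216)
((-88 - 1*(-145))*T(17))/l = ((-88 - 1*(-145))*17)/(-78216) = ((-88 + 145)*17)*(-1/78216) = (57*17)*(-1/78216) = 969*(-1/78216) = -323/26072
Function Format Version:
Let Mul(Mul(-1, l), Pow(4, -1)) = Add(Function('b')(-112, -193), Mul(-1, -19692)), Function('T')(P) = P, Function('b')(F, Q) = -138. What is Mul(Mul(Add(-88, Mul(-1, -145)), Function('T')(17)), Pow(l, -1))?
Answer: Rational(-323, 26072) ≈ -0.012389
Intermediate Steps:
l = -78216 (l = Mul(-4, Add(-138, Mul(-1, -19692))) = Mul(-4, Add(-138, 19692)) = Mul(-4, 19554) = -78216)
Mul(Mul(Add(-88, Mul(-1, -145)), Function('T')(17)), Pow(l, -1)) = Mul(Mul(Add(-88, Mul(-1, -145)), 17), Pow(-78216, -1)) = Mul(Mul(Add(-88, 145), 17), Rational(-1, 78216)) = Mul(Mul(57, 17), Rational(-1, 78216)) = Mul(969, Rational(-1, 78216)) = Rational(-323, 26072)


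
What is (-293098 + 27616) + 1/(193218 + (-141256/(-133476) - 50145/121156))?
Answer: -29626079916158081454/111593554051633 ≈ -2.6548e+5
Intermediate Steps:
(-293098 + 27616) + 1/(193218 + (-141256/(-133476) - 50145/121156)) = -265482 + 1/(193218 + (-141256*(-1/133476) - 50145*1/121156)) = -265482 + 1/(193218 + (35314/33369 - 50145/121156)) = -265482 + 1/(193218 + 372173497/577550652) = -265482 + 1/(111593554051633/577550652) = -265482 + 577550652/111593554051633 = -29626079916158081454/111593554051633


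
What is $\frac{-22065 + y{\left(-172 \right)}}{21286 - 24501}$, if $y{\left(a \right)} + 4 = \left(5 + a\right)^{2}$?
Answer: $- \frac{1164}{643} \approx -1.8103$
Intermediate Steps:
$y{\left(a \right)} = -4 + \left(5 + a\right)^{2}$
$\frac{-22065 + y{\left(-172 \right)}}{21286 - 24501} = \frac{-22065 - \left(4 - \left(5 - 172\right)^{2}\right)}{21286 - 24501} = \frac{-22065 - \left(4 - \left(-167\right)^{2}\right)}{-3215} = \left(-22065 + \left(-4 + 27889\right)\right) \left(- \frac{1}{3215}\right) = \left(-22065 + 27885\right) \left(- \frac{1}{3215}\right) = 5820 \left(- \frac{1}{3215}\right) = - \frac{1164}{643}$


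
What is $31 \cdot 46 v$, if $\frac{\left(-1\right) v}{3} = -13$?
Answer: $55614$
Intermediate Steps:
$v = 39$ ($v = \left(-3\right) \left(-13\right) = 39$)
$31 \cdot 46 v = 31 \cdot 46 \cdot 39 = 1426 \cdot 39 = 55614$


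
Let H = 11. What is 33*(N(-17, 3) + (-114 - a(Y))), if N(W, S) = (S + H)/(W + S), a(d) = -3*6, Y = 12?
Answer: -3201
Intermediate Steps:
a(d) = -18
N(W, S) = (11 + S)/(S + W) (N(W, S) = (S + 11)/(W + S) = (11 + S)/(S + W))
33*(N(-17, 3) + (-114 - a(Y))) = 33*((11 + 3)/(3 - 17) + (-114 - 1*(-18))) = 33*(14/(-14) + (-114 + 18)) = 33*(-1/14*14 - 96) = 33*(-1 - 96) = 33*(-97) = -3201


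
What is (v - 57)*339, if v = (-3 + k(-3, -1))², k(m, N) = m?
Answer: -7119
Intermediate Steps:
v = 36 (v = (-3 - 3)² = (-6)² = 36)
(v - 57)*339 = (36 - 57)*339 = -21*339 = -7119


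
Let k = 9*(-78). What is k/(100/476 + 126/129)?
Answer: -3592134/6073 ≈ -591.49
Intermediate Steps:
k = -702
k/(100/476 + 126/129) = -702/(100/476 + 126/129) = -702/(100*(1/476) + 126*(1/129)) = -702/(25/119 + 42/43) = -702/6073/5117 = -702*5117/6073 = -3592134/6073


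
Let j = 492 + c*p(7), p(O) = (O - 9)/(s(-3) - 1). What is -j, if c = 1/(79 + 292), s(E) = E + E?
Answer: -1277726/2597 ≈ -492.00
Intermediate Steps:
s(E) = 2*E
c = 1/371 ≈ 0.0026954
p(O) = 9/7 - O/7 (p(O) = (O - 9)/(2*(-3) - 1) = (-9 + O)/(-6 - 1) = (-9 + O)/(-7) = (-9 + O)*(-1/7) = 9/7 - O/7)
j = 1277726/2597 (j = 492 + (9/7 - 1/7*7)/371 = 492 + (9/7 - 1)/371 = 492 + (1/371)*(2/7) = 492 + 2/2597 = 1277726/2597 ≈ 492.00)
-j = -1*1277726/2597 = -1277726/2597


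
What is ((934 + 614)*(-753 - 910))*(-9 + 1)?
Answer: 20594592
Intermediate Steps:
((934 + 614)*(-753 - 910))*(-9 + 1) = (1548*(-1663))*(-8) = -2574324*(-8) = 20594592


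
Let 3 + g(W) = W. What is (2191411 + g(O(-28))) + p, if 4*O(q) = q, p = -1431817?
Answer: 759584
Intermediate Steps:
O(q) = q/4
g(W) = -3 + W
(2191411 + g(O(-28))) + p = (2191411 + (-3 + (¼)*(-28))) - 1431817 = (2191411 + (-3 - 7)) - 1431817 = (2191411 - 10) - 1431817 = 2191401 - 1431817 = 759584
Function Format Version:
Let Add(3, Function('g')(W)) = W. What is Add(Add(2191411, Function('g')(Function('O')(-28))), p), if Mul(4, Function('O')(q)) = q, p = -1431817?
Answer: 759584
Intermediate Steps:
Function('O')(q) = Mul(Rational(1, 4), q)
Function('g')(W) = Add(-3, W)
Add(Add(2191411, Function('g')(Function('O')(-28))), p) = Add(Add(2191411, Add(-3, Mul(Rational(1, 4), -28))), -1431817) = Add(Add(2191411, Add(-3, -7)), -1431817) = Add(Add(2191411, -10), -1431817) = Add(2191401, -1431817) = 759584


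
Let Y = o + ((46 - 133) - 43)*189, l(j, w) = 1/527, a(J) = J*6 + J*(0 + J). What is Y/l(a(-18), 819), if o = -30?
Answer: -12964200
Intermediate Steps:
a(J) = J² + 6*J (a(J) = 6*J + J*J = 6*J + J² = J² + 6*J)
l(j, w) = 1/527
Y = -24600 (Y = -30 + ((46 - 133) - 43)*189 = -30 + (-87 - 43)*189 = -30 - 130*189 = -30 - 24570 = -24600)
Y/l(a(-18), 819) = -24600/1/527 = -24600*527 = -12964200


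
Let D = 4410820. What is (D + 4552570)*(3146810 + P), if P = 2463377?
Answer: 50286294053930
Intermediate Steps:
(D + 4552570)*(3146810 + P) = (4410820 + 4552570)*(3146810 + 2463377) = 8963390*5610187 = 50286294053930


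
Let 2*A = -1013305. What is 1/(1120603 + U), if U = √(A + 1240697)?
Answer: 2241206/2511500699129 - 21*√6658/2511500699129 ≈ 8.9169e-7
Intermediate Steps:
A = -1013305/2 (A = (½)*(-1013305) = -1013305/2 ≈ -5.0665e+5)
U = 21*√6658/2 (U = √(-1013305/2 + 1240697) = √(1468089/2) = 21*√6658/2 ≈ 856.76)
1/(1120603 + U) = 1/(1120603 + 21*√6658/2)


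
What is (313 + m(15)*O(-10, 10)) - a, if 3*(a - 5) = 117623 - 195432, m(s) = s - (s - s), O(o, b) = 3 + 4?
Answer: 79048/3 ≈ 26349.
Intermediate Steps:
O(o, b) = 7
m(s) = s (m(s) = s - 1*0 = s + 0 = s)
a = -77794/3 (a = 5 + (117623 - 195432)/3 = 5 + (⅓)*(-77809) = 5 - 77809/3 = -77794/3 ≈ -25931.)
(313 + m(15)*O(-10, 10)) - a = (313 + 15*7) - 1*(-77794/3) = (313 + 105) + 77794/3 = 418 + 77794/3 = 79048/3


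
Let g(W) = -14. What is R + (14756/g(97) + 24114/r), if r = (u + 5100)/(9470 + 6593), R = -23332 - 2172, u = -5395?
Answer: -395177792/295 ≈ -1.3396e+6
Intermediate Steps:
R = -25504
r = -295/16063 (r = (-5395 + 5100)/(9470 + 6593) = -295/16063 ≈ -0.018365)
R + (14756/g(97) + 24114/r) = -25504 + (14756/(-14) + 24114/(-295/16063)) = -25504 + (14756*(-1/14) + 24114*(-16063/295)) = -25504 + (-1054 - 387343182/295) = -25504 - 387654112/295 = -395177792/295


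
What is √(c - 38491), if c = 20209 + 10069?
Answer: I*√8213 ≈ 90.626*I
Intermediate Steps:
c = 30278
√(c - 38491) = √(30278 - 38491) = √(-8213) = I*√8213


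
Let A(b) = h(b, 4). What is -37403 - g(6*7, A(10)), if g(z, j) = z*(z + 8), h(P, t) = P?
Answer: -39503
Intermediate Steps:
A(b) = b
g(z, j) = z*(8 + z)
-37403 - g(6*7, A(10)) = -37403 - 6*7*(8 + 6*7) = -37403 - 42*(8 + 42) = -37403 - 42*50 = -37403 - 1*2100 = -37403 - 2100 = -39503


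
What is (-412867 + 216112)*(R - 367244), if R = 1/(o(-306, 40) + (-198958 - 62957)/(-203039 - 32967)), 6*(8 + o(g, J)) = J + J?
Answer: 329625231085736430/4561841 ≈ 7.2257e+10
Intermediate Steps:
o(g, J) = -8 + J/3 (o(g, J) = -8 + (J + J)/6 = -8 + (2*J)/6 = -8 + J/3)
R = 708018/4561841 (R = 1/((-8 + (⅓)*40) + (-198958 - 62957)/(-203039 - 32967)) = 1/((-8 + 40/3) - 261915/(-236006)) = 1/(16/3 - 261915*(-1/236006)) = 1/(16/3 + 261915/236006) = 1/(4561841/708018) = 708018/4561841 ≈ 0.15520)
(-412867 + 216112)*(R - 367244) = (-412867 + 216112)*(708018/4561841 - 367244) = -196755*(-1675308028186/4561841) = 329625231085736430/4561841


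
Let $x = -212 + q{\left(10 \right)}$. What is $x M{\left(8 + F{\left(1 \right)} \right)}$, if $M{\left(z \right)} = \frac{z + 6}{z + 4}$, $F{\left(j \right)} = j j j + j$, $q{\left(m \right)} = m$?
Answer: $- \frac{1616}{7} \approx -230.86$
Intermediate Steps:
$F{\left(j \right)} = j + j^{3}$ ($F{\left(j \right)} = j^{2} j + j = j^{3} + j = j + j^{3}$)
$M{\left(z \right)} = \frac{6 + z}{4 + z}$
$x = -202$ ($x = -212 + 10 = -202$)
$x M{\left(8 + F{\left(1 \right)} \right)} = - 202 \frac{6 + \left(8 + \left(1 + 1^{3}\right)\right)}{4 + \left(8 + \left(1 + 1^{3}\right)\right)} = - 202 \frac{6 + \left(8 + \left(1 + 1\right)\right)}{4 + \left(8 + \left(1 + 1\right)\right)} = - 202 \frac{6 + \left(8 + 2\right)}{4 + \left(8 + 2\right)} = - 202 \frac{6 + 10}{4 + 10} = - 202 \cdot \frac{1}{14} \cdot 16 = \left(-202\right) \frac{8}{7} = - \frac{1616}{7}$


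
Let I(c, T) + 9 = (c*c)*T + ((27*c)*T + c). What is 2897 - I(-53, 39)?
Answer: -50783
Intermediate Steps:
I(c, T) = -9 + c + T*c² + 27*T*c (I(c, T) = -9 + ((c*c)*T + ((27*c)*T + c)) = -9 + (c²*T + (27*T*c + c)) = -9 + (T*c² + (c + 27*T*c)) = -9 + (c + T*c² + 27*T*c) = -9 + c + T*c² + 27*T*c)
2897 - I(-53, 39) = 2897 - (-9 - 53 + 39*(-53)² + 27*39*(-53)) = 2897 - (-9 - 53 + 39*2809 - 55809) = 2897 - (-9 - 53 + 109551 - 55809) = 2897 - 1*53680 = 2897 - 53680 = -50783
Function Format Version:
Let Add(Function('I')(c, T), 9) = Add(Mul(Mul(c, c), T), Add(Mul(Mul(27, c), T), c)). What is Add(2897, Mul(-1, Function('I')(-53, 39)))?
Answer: -50783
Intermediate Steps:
Function('I')(c, T) = Add(-9, c, Mul(T, Pow(c, 2)), Mul(27, T, c)) (Function('I')(c, T) = Add(-9, Add(Mul(Mul(c, c), T), Add(Mul(Mul(27, c), T), c))) = Add(-9, Add(Mul(Pow(c, 2), T), Add(Mul(27, T, c), c))) = Add(-9, Add(Mul(T, Pow(c, 2)), Add(c, Mul(27, T, c)))) = Add(-9, Add(c, Mul(T, Pow(c, 2)), Mul(27, T, c))) = Add(-9, c, Mul(T, Pow(c, 2)), Mul(27, T, c)))
Add(2897, Mul(-1, Function('I')(-53, 39))) = Add(2897, Mul(-1, Add(-9, -53, Mul(39, Pow(-53, 2)), Mul(27, 39, -53)))) = Add(2897, Mul(-1, Add(-9, -53, Mul(39, 2809), -55809))) = Add(2897, Mul(-1, Add(-9, -53, 109551, -55809))) = Add(2897, Mul(-1, 53680)) = Add(2897, -53680) = -50783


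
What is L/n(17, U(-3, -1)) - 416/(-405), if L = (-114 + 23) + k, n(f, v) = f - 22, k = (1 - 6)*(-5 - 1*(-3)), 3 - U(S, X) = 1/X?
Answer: 6977/405 ≈ 17.227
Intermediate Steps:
U(S, X) = 3 - 1/X
k = 10 (k = -5*(-5 + 3) = -5*(-2) = 10)
n(f, v) = -22 + f
L = -81 (L = (-114 + 23) + 10 = -91 + 10 = -81)
L/n(17, U(-3, -1)) - 416/(-405) = -81/(-22 + 17) - 416/(-405) = -81/(-5) - 416*(-1/405) = -81*(-⅕) + 416/405 = 81/5 + 416/405 = 6977/405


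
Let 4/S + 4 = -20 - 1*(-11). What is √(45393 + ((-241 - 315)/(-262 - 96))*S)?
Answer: √245797284473/2327 ≈ 213.06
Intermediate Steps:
S = -4/13 (S = 4/(-4 + (-20 - 1*(-11))) = 4/(-4 + (-20 + 11)) = 4/(-4 - 9) = 4/(-13) = 4*(-1/13) = -4/13 ≈ -0.30769)
√(45393 + ((-241 - 315)/(-262 - 96))*S) = √(45393 + ((-241 - 315)/(-262 - 96))*(-4/13)) = √(45393 - 556/(-358)*(-4/13)) = √(45393 - 556*(-1/358)*(-4/13)) = √(45393 + (278/179)*(-4/13)) = √(45393 - 1112/2327) = √(105628399/2327) = √245797284473/2327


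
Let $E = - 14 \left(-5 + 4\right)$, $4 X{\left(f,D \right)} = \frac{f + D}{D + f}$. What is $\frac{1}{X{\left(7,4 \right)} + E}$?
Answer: $\frac{4}{57} \approx 0.070175$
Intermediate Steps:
$X{\left(f,D \right)} = \frac{1}{4}$ ($X{\left(f,D \right)} = \frac{\left(f + D\right) \frac{1}{D + f}}{4} = \frac{\left(D + f\right) \frac{1}{D + f}}{4} = \frac{1}{4} \cdot 1 = \frac{1}{4}$)
$E = 14$ ($E = \left(-14\right) \left(-1\right) = 14$)
$\frac{1}{X{\left(7,4 \right)} + E} = \frac{1}{\frac{1}{4} + 14} = \frac{1}{\frac{57}{4}} = \frac{4}{57}$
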